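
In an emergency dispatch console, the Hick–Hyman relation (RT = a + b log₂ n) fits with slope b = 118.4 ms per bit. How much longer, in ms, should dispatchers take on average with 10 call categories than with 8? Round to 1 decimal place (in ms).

38.1 ms

ΔRT = (a + b log₂ n₂) − (a + b log₂ n₁) = b·(log₂ n₂ − log₂ n₁).
log₂(10) − log₂(8) = 3.3219 − 3 = 0.3219.
ΔRT = 118.4 × 0.3219 = 38.116 ms.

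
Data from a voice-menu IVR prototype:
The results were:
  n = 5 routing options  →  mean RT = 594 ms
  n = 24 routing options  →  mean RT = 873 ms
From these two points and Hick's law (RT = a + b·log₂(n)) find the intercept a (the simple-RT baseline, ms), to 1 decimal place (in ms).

Slope: b = (873 − 594) / (log₂ 24 − log₂ 5) = 279/2.2630 = 123.286 ms/bit.
Intercept: a = 594 − 123.286·log₂(5) = 307.739 ms.

307.7 ms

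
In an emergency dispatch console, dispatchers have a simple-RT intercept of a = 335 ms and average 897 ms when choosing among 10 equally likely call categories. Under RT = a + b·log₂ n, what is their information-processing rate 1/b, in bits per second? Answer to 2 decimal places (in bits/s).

5.91 bits/s

Choice component = 897 − 335 = 562 ms over log₂(10) = 3.3219 bits.
b = 562 / 3.3219 = 169.179 ms/bit, so 1/b = 5.911 bits/s.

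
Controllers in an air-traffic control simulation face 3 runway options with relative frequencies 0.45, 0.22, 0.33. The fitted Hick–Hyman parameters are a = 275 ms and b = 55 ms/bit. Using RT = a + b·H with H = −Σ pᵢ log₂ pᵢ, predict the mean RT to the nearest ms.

Entropy contributions −pᵢ log₂ pᵢ: 0.5184, 0.4806, 0.5278; sum H = 1.5268 bits.
RT = a + bH = 275 + 55·1.5268 = 358.97 ms.

359 ms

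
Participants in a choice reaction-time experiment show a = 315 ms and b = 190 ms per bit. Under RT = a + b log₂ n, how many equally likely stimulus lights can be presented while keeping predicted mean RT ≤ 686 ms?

3

190·log₂ n ≤ 686 − 315 = 371, giving log₂ n ≤ 1.9526 and n ≤ 3.871. The largest whole number is 3.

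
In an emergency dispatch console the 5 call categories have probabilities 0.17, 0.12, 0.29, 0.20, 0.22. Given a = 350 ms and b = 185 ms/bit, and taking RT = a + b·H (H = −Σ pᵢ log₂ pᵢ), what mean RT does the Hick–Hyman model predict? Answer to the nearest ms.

H = 0.17·log₂(1/0.17) + 0.12·log₂(1/0.12) + 0.29·log₂(1/0.29) + 0.20·log₂(1/0.20) + 0.22·log₂(1/0.22) = 2.2645 bits.
RT = 350 + 185 × 2.2645 = 768.94 ms.

769 ms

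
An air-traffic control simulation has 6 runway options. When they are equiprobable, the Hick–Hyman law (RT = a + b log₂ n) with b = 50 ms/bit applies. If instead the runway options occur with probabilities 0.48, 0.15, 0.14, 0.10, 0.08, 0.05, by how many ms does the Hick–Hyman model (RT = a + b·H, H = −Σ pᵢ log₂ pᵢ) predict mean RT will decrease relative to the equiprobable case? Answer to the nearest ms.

21 ms

Equiprobable entropy H₀ = log₂ 6 = 2.5850 bits.
Skewed entropy H = −Σ pᵢ log₂ pᵢ = 2.1557 bits.
ΔRT = b·(H₀ − H) = 50 × 0.4292 = 21.46 ms.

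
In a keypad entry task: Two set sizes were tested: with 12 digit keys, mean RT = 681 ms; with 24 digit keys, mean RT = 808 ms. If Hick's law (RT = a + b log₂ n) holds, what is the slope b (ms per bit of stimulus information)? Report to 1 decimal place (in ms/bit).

127.0 ms/bit

Slope: b = (808 − 681) / (log₂ 24 − log₂ 12) = 127/1.0000 = 127.000 ms/bit.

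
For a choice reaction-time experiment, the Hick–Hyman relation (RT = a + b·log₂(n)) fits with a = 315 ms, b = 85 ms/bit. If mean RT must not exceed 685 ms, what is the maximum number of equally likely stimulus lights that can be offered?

20

Information budget: (685 − 315)/85 = 4.3529 bits, so n ≤ 2^4.3529 = 20.435 → at most 20.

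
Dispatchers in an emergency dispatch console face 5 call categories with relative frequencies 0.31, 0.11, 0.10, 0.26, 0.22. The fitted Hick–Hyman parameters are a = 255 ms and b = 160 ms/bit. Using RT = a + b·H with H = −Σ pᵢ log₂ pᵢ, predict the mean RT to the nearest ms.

606 ms

H = 0.31·log₂(1/0.31) + 0.11·log₂(1/0.11) + 0.10·log₂(1/0.10) + 0.26·log₂(1/0.26) + 0.22·log₂(1/0.22) = 2.1921 bits.
RT = 255 + 160 × 2.1921 = 605.74 ms.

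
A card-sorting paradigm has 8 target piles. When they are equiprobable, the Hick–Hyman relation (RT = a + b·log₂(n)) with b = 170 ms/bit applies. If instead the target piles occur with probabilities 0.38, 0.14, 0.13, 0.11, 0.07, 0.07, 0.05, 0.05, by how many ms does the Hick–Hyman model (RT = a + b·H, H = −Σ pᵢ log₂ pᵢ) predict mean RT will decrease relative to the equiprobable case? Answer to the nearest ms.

The RT saving is b·ΔH. Equiprobable H₀ = log₂(8) = 3.0000 bits; with the given probabilities H = 2.6298 bits.
b·(H₀ − H) = 170 × (3.0000 − 2.6298) = 62.93 ms.

63 ms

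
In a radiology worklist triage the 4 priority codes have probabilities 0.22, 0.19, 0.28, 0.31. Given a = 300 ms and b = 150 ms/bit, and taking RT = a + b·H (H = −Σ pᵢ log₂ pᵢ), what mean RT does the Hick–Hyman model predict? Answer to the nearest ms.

H = 0.22·log₂(1/0.22) + 0.19·log₂(1/0.19) + 0.28·log₂(1/0.28) + 0.31·log₂(1/0.31) = 1.9738 bits.
RT = 300 + 150 × 1.9738 = 596.07 ms.

596 ms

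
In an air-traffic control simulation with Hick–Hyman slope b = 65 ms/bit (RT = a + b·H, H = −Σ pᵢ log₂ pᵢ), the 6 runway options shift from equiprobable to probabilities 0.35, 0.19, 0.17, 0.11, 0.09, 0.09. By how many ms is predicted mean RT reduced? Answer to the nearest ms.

12 ms

The RT saving is b·ΔH. Equiprobable H₀ = log₂(6) = 2.5850 bits; with the given probabilities H = 2.3955 bits.
b·(H₀ − H) = 65 × (2.5850 − 2.3955) = 12.31 ms.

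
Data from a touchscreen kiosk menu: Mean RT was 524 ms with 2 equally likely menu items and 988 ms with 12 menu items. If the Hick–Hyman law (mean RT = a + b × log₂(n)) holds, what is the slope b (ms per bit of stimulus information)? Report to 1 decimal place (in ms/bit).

b = (RT₂ − RT₁)/(log₂ n₂ − log₂ n₁) = (988 − 524)/(3.5850 − 1) = 179.500 ms/bit.

179.5 ms/bit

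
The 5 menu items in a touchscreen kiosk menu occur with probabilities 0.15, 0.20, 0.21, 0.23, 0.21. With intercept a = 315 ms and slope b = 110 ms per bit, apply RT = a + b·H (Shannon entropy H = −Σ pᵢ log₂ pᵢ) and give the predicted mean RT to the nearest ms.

569 ms

Entropy contributions −pᵢ log₂ pᵢ: 0.4105, 0.4644, 0.4728, 0.4877, 0.4728; sum H = 2.3082 bits.
RT = a + bH = 315 + 110·2.3082 = 568.91 ms.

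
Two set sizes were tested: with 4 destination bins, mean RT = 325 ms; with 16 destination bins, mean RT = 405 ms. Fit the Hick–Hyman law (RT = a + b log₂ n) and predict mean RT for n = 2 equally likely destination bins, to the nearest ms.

Fit slope and intercept:
  b = (405 − 325) / (log₂ 16 − log₂ 4) = 80 / (4 − 2) = 40 ms/bit
  a = 325 − 40 × 2 = 245 ms
Then RT(2) = 245 + 40 × log₂ 2 = 245 + 40 × 1 ≈ 285.000 ms.

285 ms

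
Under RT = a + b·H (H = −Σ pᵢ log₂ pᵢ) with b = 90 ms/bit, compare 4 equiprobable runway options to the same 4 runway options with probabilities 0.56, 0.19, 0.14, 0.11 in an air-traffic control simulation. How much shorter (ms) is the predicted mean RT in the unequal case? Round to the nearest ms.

30 ms

Equiprobable entropy H₀ = log₂ 4 = 2.0000 bits.
Skewed entropy H = −Σ pᵢ log₂ pᵢ = 1.6711 bits.
ΔRT = b·(H₀ − H) = 90 × 0.3289 = 29.60 ms.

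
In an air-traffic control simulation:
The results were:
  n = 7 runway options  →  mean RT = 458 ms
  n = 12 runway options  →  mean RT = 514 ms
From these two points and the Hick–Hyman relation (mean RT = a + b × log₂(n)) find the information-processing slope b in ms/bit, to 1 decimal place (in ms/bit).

The slope on a log₂ axis is (514 − 458) / (3.5850 − 2.8074) = 72.016 ms/bit.

72.0 ms/bit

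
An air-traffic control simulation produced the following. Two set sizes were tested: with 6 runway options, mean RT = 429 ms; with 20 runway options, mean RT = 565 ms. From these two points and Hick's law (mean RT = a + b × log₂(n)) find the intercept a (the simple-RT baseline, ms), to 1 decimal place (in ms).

226.6 ms

Slope: b = (565 − 429) / (log₂ 20 − log₂ 6) = 136/1.7370 = 78.297 ms/bit.
Intercept: a = 429 − 78.297·log₂(6) = 226.604 ms.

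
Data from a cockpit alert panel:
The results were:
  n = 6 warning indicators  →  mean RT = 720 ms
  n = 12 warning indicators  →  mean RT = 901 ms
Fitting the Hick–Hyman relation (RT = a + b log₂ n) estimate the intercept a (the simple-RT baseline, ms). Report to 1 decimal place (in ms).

252.1 ms

The slope on a log₂ axis is (901 − 720) / (3.5850 − 2.5850) = 181.000 ms/bit.
Intercept: a = 720 − 181.000·log₂(6) = 252.122 ms.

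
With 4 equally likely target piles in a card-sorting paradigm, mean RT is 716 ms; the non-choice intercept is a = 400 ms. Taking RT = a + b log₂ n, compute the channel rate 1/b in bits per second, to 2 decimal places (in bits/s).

b = (716 − 400)/log₂ 4 = 316/2 = 158.000 ms per bit = 0.15800 s/bit; the reciprocal is 6.329 bits/s.

6.33 bits/s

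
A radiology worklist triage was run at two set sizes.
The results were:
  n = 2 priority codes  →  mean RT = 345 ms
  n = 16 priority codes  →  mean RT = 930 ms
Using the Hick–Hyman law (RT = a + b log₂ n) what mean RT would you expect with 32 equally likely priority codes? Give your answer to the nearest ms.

1125 ms

Solve the two-equation system in a and b:
  b = (930 − 345) / (log₂ 16 − log₂ 2) = 585 / (4 − 1) = 195 ms/bit
  a = 345 − 195 × 1 = 150 ms
Then RT(32) = 150 + 195 × log₂ 32 = 150 + 195 × 5 ≈ 1125.000 ms.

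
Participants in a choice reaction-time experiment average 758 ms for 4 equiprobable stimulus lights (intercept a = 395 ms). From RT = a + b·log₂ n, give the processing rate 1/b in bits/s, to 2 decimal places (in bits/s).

5.51 bits/s

b = (758 − 395)/log₂ 4 = 363/2 = 181.500 ms per bit = 0.18150 s/bit; the reciprocal is 5.510 bits/s.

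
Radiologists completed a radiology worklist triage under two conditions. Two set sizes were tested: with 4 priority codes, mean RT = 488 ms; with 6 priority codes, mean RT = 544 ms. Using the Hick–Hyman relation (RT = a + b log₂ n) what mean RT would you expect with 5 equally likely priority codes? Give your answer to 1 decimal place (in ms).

518.8 ms

RT is linear in log₂ n, so two points fix the line:
  b = (544 − 488) / (log₂ 6 − log₂ 4) = 56 / (2.5850 − 2) = 95.733 ms/bit
  a = 488 − 95.733 × 2 = 296.535 ms
Then RT(5) = 296.535 + 95.733 × log₂ 5 = 296.535 + 95.733 × 2.3219 ≈ 518.819 ms.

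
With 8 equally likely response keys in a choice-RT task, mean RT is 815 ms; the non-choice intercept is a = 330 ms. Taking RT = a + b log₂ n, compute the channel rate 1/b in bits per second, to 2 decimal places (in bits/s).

6.19 bits/s

Choice component = 815 − 330 = 485 ms over log₂(8) = 3 bits.
b = 485 / 3 = 161.667 ms/bit, so 1/b = 6.186 bits/s.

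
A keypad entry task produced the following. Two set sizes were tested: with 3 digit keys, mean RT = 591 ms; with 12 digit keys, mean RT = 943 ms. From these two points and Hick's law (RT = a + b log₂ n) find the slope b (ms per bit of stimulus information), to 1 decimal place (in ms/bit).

176.0 ms/bit

The slope on a log₂ axis is (943 − 591) / (3.5850 − 1.5850) = 176.000 ms/bit.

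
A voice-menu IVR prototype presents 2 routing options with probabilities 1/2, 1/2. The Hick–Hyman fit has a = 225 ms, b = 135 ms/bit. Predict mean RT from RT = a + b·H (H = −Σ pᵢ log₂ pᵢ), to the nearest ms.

H = −Σ pᵢ log₂ pᵢ = 0.5·1 + 0.5·1 = 1.000 bits.
RT = 225 + 135 × 1.000 = 360.00 ms.

360 ms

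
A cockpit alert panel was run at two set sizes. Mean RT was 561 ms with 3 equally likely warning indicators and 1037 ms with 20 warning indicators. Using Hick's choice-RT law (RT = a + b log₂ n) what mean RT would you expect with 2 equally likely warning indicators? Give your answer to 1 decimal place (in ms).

459.3 ms

Solve the two-equation system in a and b:
  b = (1037 − 561) / (log₂ 20 − log₂ 3) = 476 / (4.3219 − 1.5850) = 173.915 ms/bit
  a = 561 − 173.915 × 1.5850 = 285.351 ms
Then RT(2) = 285.351 + 173.915 × log₂ 2 = 285.351 + 173.915 × 1 ≈ 459.266 ms.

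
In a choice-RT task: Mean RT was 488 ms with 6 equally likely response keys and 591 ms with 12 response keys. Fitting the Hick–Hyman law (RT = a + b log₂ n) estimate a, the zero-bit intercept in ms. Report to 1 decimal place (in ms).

221.7 ms

Slope: b = (591 − 488) / (log₂ 12 − log₂ 6) = 103/1.0000 = 103.000 ms/bit.
a = RT₁ − b·log₂ n₁ = 488 − 103.000 × 2.5850 = 221.749 ms.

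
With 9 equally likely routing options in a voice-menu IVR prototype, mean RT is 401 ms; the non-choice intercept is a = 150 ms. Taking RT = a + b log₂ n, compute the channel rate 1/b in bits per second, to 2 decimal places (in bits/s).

b = (401 − 150)/log₂ 9 = 251/3.1699 = 79.182 ms per bit = 0.07918 s/bit; the reciprocal is 12.629 bits/s.

12.63 bits/s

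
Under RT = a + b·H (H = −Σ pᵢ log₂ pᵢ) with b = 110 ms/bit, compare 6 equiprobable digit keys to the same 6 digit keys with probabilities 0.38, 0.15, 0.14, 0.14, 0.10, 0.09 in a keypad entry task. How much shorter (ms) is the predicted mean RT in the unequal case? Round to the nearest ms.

23 ms

Equiprobable entropy H₀ = log₂ 6 = 2.5850 bits.
Skewed entropy H = −Σ pᵢ log₂ pᵢ = 2.3801 bits.
ΔRT = b·(H₀ − H) = 110 × 0.2049 = 22.54 ms.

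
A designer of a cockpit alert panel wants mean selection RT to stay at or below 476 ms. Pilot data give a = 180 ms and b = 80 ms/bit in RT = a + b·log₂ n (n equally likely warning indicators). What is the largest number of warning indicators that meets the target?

12

80·log₂ n ≤ 476 − 180 = 296, giving log₂ n ≤ 3.7000 and n ≤ 12.996. The largest whole number is 12.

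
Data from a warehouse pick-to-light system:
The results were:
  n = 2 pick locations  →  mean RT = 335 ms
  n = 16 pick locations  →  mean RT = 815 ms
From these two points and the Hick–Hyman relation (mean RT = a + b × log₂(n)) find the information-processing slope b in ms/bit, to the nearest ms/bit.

The slope on a log₂ axis is (815 − 335) / (4 − 1) = 160 ms/bit.

160 ms/bit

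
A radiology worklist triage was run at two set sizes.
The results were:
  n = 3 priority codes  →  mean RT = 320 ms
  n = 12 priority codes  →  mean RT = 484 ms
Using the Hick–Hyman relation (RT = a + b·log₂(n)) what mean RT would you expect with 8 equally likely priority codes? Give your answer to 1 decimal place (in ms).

436.0 ms

With log₂ n on the abscissa the relation is linear; from the two conditions:
  b = (484 − 320) / (log₂ 12 − log₂ 3) = 164 / (3.5850 − 1.5850) = 82.000 ms/bit
  a = 320 − 82.000 × 1.5850 = 190.033 ms
Then RT(8) = 190.033 + 82.000 × log₂ 8 = 190.033 + 82.000 × 3 ≈ 436.033 ms.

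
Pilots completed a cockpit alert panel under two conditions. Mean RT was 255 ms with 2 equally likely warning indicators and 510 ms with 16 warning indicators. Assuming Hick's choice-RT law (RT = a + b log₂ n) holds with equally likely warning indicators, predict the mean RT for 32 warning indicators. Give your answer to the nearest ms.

595 ms

Solve the two-equation system in a and b:
  b = (510 − 255) / (log₂ 16 − log₂ 2) = 255 / (4 − 1) = 85 ms/bit
  a = 255 − 85 × 1 = 170 ms
Then RT(32) = 170 + 85 × log₂ 32 = 170 + 85 × 5 ≈ 595.000 ms.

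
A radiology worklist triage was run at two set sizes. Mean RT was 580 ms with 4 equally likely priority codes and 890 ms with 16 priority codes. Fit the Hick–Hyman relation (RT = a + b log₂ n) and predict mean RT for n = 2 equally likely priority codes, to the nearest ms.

RT is linear in log₂ n, so two points fix the line:
  b = (890 − 580) / (log₂ 16 − log₂ 4) = 310 / (4 − 2) = 155 ms/bit
  a = 580 − 155 × 2 = 270 ms
Then RT(2) = 270 + 155 × log₂ 2 = 270 + 155 × 1 ≈ 425.000 ms.

425 ms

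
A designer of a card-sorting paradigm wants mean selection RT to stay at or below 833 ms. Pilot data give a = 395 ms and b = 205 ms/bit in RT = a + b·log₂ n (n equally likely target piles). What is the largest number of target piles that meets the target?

205·log₂ n ≤ 833 − 395 = 438, giving log₂ n ≤ 2.1366 and n ≤ 4.397. The largest whole number is 4.

4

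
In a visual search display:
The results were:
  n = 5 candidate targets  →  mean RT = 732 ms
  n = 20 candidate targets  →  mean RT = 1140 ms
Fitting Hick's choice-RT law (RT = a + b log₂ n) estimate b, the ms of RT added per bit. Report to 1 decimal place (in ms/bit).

Slope: b = (1140 − 732) / (log₂ 20 − log₂ 5) = 408/2.0000 = 204.000 ms/bit.

204.0 ms/bit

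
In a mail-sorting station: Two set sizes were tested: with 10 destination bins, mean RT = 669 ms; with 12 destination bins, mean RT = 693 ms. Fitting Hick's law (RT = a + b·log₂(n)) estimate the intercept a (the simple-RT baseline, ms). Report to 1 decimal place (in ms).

The slope on a log₂ axis is (693 − 669) / (3.5850 − 3.3219) = 91.243 ms/bit.
Intercept: a = 669 − 91.243·log₂(10) = 365.898 ms.

365.9 ms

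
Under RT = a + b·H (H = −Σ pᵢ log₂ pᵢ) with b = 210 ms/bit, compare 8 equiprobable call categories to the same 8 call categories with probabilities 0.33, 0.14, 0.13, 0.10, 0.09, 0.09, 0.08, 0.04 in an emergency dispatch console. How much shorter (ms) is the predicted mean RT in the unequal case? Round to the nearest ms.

Equiprobable entropy H₀ = log₂ 8 = 3.0000 bits.
Skewed entropy H = −Σ pᵢ log₂ pᵢ = 2.7423 bits.
ΔRT = b·(H₀ − H) = 210 × 0.2577 = 54.11 ms.

54 ms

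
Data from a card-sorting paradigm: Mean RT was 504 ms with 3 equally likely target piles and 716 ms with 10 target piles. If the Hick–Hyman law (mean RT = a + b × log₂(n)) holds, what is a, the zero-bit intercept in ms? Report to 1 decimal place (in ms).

b = (RT₂ − RT₁)/(log₂ n₂ − log₂ n₁) = (716 − 504)/(3.3219 − 1.5850) = 122.052 ms/bit.
a = RT₁ − b·log₂ n₁ = 504 − 122.052 × 1.5850 = 310.552 ms.

310.6 ms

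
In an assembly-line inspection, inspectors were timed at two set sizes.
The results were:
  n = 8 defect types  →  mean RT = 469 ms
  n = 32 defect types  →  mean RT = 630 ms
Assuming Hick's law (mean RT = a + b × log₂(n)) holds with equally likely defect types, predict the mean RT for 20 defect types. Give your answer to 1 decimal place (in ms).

575.4 ms

Fit slope and intercept:
  b = (630 − 469) / (log₂ 32 − log₂ 8) = 161 / (5 − 3) = 80.500 ms/bit
  a = 469 − 80.500 × 3 = 227.500 ms
Then RT(20) = 227.500 + 80.500 × log₂ 20 = 227.500 + 80.500 × 4.3219 ≈ 575.415 ms.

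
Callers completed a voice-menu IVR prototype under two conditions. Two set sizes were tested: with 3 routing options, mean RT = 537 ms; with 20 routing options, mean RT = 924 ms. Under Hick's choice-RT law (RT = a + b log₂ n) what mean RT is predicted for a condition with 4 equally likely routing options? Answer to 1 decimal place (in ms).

With log₂ n on the abscissa the relation is linear; from the two conditions:
  b = (924 − 537) / (log₂ 20 − log₂ 3) = 387 / (4.3219 − 1.5850) = 141.397 ms/bit
  a = 537 − 141.397 × 1.5850 = 312.890 ms
Then RT(4) = 312.890 + 141.397 × log₂ 4 = 312.890 + 141.397 × 2 ≈ 595.685 ms.

595.7 ms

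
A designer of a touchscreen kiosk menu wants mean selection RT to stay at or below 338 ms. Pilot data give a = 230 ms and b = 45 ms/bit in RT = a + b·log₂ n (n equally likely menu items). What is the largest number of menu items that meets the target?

Information budget: (338 − 230)/45 = 2.4000 bits, so n ≤ 2^2.4000 = 5.278 → at most 5.

5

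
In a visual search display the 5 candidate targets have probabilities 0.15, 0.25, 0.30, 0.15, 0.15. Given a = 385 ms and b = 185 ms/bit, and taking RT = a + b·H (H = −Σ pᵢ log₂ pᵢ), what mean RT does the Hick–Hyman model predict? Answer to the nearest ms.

Entropy contributions −pᵢ log₂ pᵢ: 0.4105, 0.5000, 0.5211, 0.4105, 0.4105; sum H = 2.2527 bits.
RT = a + bH = 385 + 185·2.2527 = 801.75 ms.

802 ms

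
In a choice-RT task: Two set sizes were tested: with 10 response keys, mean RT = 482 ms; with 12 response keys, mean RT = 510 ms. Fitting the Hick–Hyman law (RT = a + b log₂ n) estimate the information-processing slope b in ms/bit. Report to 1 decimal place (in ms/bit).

106.4 ms/bit

The slope on a log₂ axis is (510 − 482) / (3.5850 − 3.3219) = 106.450 ms/bit.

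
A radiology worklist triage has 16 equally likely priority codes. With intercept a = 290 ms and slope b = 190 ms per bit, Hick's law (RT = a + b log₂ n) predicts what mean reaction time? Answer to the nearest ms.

log₂(16) = 4 bits, so RT = 290 + 190 × 4 ≈ 1050.000 ms.

1050 ms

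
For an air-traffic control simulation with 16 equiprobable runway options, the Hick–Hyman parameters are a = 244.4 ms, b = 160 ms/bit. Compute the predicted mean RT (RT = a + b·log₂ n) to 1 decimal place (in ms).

884.4 ms

log₂(16) = 4 bits, so RT = 244.4 + 160 × 4 ≈ 884.400 ms.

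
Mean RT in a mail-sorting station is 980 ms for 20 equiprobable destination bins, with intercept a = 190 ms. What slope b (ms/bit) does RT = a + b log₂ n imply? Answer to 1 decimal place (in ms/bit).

20 alternatives carry log₂ 20 = 4.3219 bits; the choice cost is 980 − 190 = 790 ms, so b = 790/4.3219 = 182.789 ms/bit.

182.8 ms/bit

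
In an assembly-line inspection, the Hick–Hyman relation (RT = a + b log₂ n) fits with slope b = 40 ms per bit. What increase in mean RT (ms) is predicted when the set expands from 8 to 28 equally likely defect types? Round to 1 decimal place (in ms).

ΔRT = (a + b log₂ n₂) − (a + b log₂ n₁) = b·(log₂ n₂ − log₂ n₁).
log₂(28) − log₂(8) = 4.8074 − 3 = 1.8074.
ΔRT = 40 × 1.8074 = 72.294 ms.

72.3 ms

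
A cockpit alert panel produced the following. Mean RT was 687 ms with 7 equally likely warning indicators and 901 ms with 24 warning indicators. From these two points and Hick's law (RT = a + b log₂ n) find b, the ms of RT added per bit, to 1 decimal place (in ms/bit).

120.4 ms/bit

The slope on a log₂ axis is (901 − 687) / (4.5850 − 2.8074) = 120.387 ms/bit.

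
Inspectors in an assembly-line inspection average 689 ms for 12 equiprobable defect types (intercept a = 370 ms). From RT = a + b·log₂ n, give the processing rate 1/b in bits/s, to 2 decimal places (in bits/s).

11.24 bits/s

b = (689 − 370)/log₂ 12 = 319/3.5850 = 88.983 ms per bit = 0.08898 s/bit; the reciprocal is 11.238 bits/s.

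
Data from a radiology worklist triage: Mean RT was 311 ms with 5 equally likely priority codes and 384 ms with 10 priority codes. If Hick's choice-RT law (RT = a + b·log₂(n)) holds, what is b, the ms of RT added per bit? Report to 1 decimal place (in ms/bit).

b = (RT₂ − RT₁)/(log₂ n₂ − log₂ n₁) = (384 − 311)/(3.3219 − 2.3219) = 73.000 ms/bit.

73.0 ms/bit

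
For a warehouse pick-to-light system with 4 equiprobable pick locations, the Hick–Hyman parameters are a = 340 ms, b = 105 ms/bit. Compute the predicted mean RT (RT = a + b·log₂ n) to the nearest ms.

log₂(4) = 2 bits, so RT = 340 + 105 × 2 ≈ 550.000 ms.

550 ms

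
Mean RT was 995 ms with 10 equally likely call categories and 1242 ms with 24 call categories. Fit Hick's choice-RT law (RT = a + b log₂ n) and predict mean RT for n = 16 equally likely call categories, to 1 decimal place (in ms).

Fit slope and intercept:
  b = (1242 − 995) / (log₂ 24 − log₂ 10) = 247 / (4.5850 − 3.3219) = 195.561 ms/bit
  a = 995 − 195.561 × 3.3219 = 345.361 ms
Then RT(16) = 345.361 + 195.561 × log₂ 16 = 345.361 + 195.561 × 4 ≈ 1127.604 ms.

1127.6 ms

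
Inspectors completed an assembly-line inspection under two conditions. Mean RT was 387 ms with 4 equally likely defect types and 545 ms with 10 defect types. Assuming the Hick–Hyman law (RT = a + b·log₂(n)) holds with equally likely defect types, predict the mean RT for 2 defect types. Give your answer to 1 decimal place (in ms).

267.5 ms

RT is linear in log₂ n, so two points fix the line:
  b = (545 − 387) / (log₂ 10 − log₂ 4) = 158 / (3.3219 − 2) = 119.522 ms/bit
  a = 387 − 119.522 × 2 = 147.955 ms
Then RT(2) = 147.955 + 119.522 × log₂ 2 = 147.955 + 119.522 × 1 ≈ 267.478 ms.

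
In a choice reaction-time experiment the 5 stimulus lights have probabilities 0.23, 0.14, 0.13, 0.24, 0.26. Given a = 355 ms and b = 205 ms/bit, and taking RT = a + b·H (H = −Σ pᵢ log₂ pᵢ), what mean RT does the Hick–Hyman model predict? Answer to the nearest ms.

820 ms

H = 0.23·log₂(1/0.23) + 0.14·log₂(1/0.14) + 0.13·log₂(1/0.13) + 0.24·log₂(1/0.24) + 0.26·log₂(1/0.26) = 2.2668 bits.
RT = 355 + 205 × 2.2668 = 819.70 ms.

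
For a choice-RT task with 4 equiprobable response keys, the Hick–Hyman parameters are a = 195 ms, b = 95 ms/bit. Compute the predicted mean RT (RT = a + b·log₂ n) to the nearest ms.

log₂(4) = 2 bits, so RT = 195 + 95 × 2 ≈ 385.000 ms.

385 ms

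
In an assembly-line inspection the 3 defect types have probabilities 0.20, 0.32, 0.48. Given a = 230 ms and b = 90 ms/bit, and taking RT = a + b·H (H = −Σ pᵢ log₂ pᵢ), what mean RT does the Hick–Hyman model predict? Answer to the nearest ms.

365 ms

Entropy contributions −pᵢ log₂ pᵢ: 0.4644, 0.5260, 0.5083; sum H = 1.4987 bits.
RT = a + bH = 230 + 90·1.4987 = 364.88 ms.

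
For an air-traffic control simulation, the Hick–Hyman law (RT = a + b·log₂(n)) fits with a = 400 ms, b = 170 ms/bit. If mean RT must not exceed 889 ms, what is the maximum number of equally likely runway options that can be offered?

170·log₂ n ≤ 889 − 400 = 489, giving log₂ n ≤ 2.8765 and n ≤ 7.344. The largest whole number is 7.

7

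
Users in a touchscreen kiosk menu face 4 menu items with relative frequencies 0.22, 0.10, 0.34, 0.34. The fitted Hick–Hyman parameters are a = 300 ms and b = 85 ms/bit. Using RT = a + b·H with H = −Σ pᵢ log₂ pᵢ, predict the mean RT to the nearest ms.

459 ms

H = 0.22·log₂(1/0.22) + 0.10·log₂(1/0.10) + 0.34·log₂(1/0.34) + 0.34·log₂(1/0.34) = 1.8711 bits.
RT = 300 + 85 × 1.8711 = 459.04 ms.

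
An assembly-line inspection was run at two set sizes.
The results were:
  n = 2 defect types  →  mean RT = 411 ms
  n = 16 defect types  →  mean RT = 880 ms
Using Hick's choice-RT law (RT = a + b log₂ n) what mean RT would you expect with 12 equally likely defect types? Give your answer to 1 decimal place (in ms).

Fit slope and intercept:
  b = (880 − 411) / (log₂ 16 − log₂ 2) = 469 / (4 − 1) = 156.333 ms/bit
  a = 411 − 156.333 × 1 = 254.667 ms
Then RT(12) = 254.667 + 156.333 × log₂ 12 = 254.667 + 156.333 × 3.5850 ≈ 815.116 ms.

815.1 ms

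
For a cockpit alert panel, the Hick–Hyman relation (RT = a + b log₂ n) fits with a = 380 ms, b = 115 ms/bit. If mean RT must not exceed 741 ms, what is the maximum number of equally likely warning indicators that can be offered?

115·log₂ n ≤ 741 − 380 = 361, giving log₂ n ≤ 3.1391 and n ≤ 8.810. The largest whole number is 8.

8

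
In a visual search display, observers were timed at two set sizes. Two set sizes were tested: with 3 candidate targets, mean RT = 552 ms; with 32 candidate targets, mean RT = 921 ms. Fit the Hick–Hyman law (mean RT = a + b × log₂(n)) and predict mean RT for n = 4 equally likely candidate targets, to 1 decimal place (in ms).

RT is linear in log₂ n, so two points fix the line:
  b = (921 − 552) / (log₂ 32 − log₂ 3) = 369 / (5 − 1.5850) = 108.052 ms/bit
  a = 552 − 108.052 × 1.5850 = 380.742 ms
Then RT(4) = 380.742 + 108.052 × log₂ 4 = 380.742 + 108.052 × 2 ≈ 596.845 ms.

596.8 ms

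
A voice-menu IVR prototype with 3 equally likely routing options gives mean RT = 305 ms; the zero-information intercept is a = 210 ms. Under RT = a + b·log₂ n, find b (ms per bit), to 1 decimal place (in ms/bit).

b = (305 − 210) / log₂(3) = 95 / 1.5850 = 59.938 ms/bit.

59.9 ms/bit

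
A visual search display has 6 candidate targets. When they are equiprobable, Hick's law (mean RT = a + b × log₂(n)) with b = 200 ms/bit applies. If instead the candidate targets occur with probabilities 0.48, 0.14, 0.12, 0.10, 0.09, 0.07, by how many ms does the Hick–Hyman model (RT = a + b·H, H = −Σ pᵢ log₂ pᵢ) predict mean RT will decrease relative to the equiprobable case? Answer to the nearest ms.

80 ms

Equiprobable entropy H₀ = log₂ 6 = 2.5850 bits.
Skewed entropy H = −Σ pᵢ log₂ pᵢ = 2.1858 bits.
ΔRT = b·(H₀ − H) = 200 × 0.3991 = 79.82 ms.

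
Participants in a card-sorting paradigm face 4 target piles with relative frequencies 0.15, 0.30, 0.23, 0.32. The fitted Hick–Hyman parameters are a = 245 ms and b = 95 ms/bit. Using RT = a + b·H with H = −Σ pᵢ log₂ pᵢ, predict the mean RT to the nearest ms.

430 ms

Entropy contributions −pᵢ log₂ pᵢ: 0.4105, 0.5211, 0.4877, 0.5260; sum H = 1.9453 bits.
RT = a + bH = 245 + 95·1.9453 = 429.81 ms.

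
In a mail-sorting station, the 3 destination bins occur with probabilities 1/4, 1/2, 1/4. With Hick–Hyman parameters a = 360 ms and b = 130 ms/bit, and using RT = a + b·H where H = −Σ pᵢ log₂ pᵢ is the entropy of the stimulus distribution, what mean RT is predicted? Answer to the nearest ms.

555 ms

Each term −pᵢ log₂ pᵢ: 0.25·2 + 0.5·1 + 0.25·2; summed, H = 1.500 bits.
Mean RT = a + bH = 360 + 130·1.500 = 555.00 ms.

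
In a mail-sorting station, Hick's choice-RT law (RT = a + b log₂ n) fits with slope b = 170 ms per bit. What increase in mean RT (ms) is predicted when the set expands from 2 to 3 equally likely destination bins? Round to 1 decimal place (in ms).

ΔRT = (a + b log₂ n₂) − (a + b log₂ n₁) = b·(log₂ n₂ − log₂ n₁).
log₂(3) − log₂(2) = 1.5850 − 1 = 0.5850.
ΔRT = 170 × 0.5850 = 99.444 ms.

99.4 ms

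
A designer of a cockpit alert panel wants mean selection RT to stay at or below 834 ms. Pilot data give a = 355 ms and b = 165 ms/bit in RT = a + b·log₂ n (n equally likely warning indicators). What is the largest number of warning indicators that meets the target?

7

Information budget: (834 − 355)/165 = 2.9030 bits, so n ≤ 2^2.9030 = 7.480 → at most 7.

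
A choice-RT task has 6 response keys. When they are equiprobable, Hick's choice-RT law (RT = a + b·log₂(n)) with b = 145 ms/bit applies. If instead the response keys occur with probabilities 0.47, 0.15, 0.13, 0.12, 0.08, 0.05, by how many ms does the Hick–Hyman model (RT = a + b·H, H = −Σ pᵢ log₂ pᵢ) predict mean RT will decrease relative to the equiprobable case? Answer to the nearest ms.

59 ms

The RT saving is b·ΔH. Equiprobable H₀ = log₂(6) = 2.5850 bits; with the given probabilities H = 2.1798 bits.
b·(H₀ − H) = 145 × (2.5850 − 2.1798) = 58.75 ms.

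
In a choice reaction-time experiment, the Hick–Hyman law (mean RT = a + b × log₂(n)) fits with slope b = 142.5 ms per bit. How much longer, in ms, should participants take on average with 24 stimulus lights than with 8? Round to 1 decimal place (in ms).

225.9 ms

The intercept a cancels: ΔRT = b·(log₂ n₂ − log₂ n₁) = b·log₂(n₂/n₁).
log₂(24) − log₂(8) = 4.5850 − 3 = 1.5850.
ΔRT = 142.5 × 1.5850 = 225.857 ms.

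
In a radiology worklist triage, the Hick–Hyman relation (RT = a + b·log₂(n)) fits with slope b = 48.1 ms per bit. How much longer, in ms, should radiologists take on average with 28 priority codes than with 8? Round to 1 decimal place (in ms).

86.9 ms

ΔRT = (a + b log₂ n₂) − (a + b log₂ n₁) = b·(log₂ n₂ − log₂ n₁).
log₂(28) − log₂(8) = 4.8074 − 3 = 1.8074.
ΔRT = 48.1 × 1.8074 = 86.934 ms.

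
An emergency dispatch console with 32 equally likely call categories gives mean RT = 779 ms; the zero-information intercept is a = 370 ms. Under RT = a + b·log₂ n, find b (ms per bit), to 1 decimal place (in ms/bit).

32 alternatives carry log₂ 32 = 5 bits; the choice cost is 779 − 370 = 409 ms, so b = 409/5 = 81.800 ms/bit.

81.8 ms/bit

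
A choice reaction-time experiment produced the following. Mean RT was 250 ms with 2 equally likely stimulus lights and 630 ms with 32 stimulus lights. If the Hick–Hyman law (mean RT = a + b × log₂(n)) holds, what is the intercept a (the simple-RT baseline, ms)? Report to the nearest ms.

b = (RT₂ − RT₁)/(log₂ n₂ − log₂ n₁) = (630 − 250)/(5 − 1) = 95 ms/bit.
Intercept: a = 250 − 95·log₂(2) = 155.000 ms.

155 ms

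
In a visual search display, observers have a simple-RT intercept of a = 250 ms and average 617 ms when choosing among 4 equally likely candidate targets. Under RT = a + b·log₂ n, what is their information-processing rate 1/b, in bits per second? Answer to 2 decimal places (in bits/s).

Choice component = 617 − 250 = 367 ms over log₂(4) = 2 bits.
b = 367 / 2 = 183.500 ms/bit, so 1/b = 5.450 bits/s.

5.45 bits/s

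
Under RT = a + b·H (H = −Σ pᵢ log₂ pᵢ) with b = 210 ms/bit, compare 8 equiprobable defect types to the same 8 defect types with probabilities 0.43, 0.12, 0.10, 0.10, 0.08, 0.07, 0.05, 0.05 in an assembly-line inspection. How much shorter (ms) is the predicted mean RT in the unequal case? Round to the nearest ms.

The RT saving is b·ΔH. Equiprobable H₀ = log₂(8) = 3.0000 bits; with the given probabilities H = 2.5473 bits.
b·(H₀ − H) = 210 × (3.0000 − 2.5473) = 95.07 ms.

95 ms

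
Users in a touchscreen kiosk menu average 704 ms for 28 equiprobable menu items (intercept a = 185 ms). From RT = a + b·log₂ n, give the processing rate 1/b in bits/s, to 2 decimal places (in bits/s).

b = (704 − 185)/log₂ 28 = 519/4.8074 = 107.960 ms per bit = 0.10796 s/bit; the reciprocal is 9.263 bits/s.

9.26 bits/s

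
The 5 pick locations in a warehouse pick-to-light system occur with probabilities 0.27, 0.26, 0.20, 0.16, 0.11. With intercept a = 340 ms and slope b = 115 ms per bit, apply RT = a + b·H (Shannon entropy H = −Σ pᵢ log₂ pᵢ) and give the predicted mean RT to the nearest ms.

599 ms

H = 0.27·log₂(1/0.27) + 0.26·log₂(1/0.26) + 0.20·log₂(1/0.20) + 0.16·log₂(1/0.16) + 0.11·log₂(1/0.11) = 2.2530 bits.
RT = 340 + 115 × 2.2530 = 599.09 ms.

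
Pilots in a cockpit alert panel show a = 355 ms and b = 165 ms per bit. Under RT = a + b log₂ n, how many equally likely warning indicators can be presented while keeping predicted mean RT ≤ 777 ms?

5

Set 355 + 165·log₂ n ≤ 777 → log₂ n ≤ (777 − 355)/165 = 2.5576.
So n ≤ 2^2.5576 = 5.887; the largest integer n is 5.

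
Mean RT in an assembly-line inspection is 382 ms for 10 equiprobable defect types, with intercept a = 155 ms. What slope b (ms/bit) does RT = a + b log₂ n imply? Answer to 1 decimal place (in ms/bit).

log₂(10) = 3.3219 bits.
b = (RT − a)/log₂ n = (382 − 155) / 3.3219 = 68.334 ms/bit.

68.3 ms/bit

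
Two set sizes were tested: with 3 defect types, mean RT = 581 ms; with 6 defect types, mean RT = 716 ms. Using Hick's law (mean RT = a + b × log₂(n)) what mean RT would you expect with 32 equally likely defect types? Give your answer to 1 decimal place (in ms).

Fit slope and intercept:
  b = (716 − 581) / (log₂ 6 − log₂ 3) = 135 / (2.5850 − 1.5850) = 135.000 ms/bit
  a = 581 − 135.000 × 1.5850 = 367.030 ms
Then RT(32) = 367.030 + 135.000 × log₂ 32 = 367.030 + 135.000 × 5 ≈ 1042.030 ms.

1042.0 ms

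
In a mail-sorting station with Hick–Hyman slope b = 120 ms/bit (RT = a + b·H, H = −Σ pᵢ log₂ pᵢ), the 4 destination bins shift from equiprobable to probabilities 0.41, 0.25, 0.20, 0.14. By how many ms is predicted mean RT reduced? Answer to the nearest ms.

13 ms

Equiprobable entropy H₀ = log₂ 4 = 2.0000 bits.
Skewed entropy H = −Σ pᵢ log₂ pᵢ = 1.8889 bits.
ΔRT = b·(H₀ − H) = 120 × 0.1111 = 13.33 ms.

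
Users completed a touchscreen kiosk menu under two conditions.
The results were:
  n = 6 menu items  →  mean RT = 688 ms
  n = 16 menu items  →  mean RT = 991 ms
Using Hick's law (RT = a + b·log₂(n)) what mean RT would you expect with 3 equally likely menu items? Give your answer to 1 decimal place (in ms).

Fit slope and intercept:
  b = (991 − 688) / (log₂ 16 − log₂ 6) = 303 / (4 − 2.5850) = 214.129 ms/bit
  a = 688 − 214.129 × 2.5850 = 134.486 ms
Then RT(3) = 134.486 + 214.129 × log₂ 3 = 134.486 + 214.129 × 1.5850 ≈ 473.871 ms.

473.9 ms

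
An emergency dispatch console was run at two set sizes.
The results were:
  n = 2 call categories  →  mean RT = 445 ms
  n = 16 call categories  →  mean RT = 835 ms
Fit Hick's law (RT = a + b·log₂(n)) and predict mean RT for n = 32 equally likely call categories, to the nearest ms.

965 ms

Solve the two-equation system in a and b:
  b = (835 − 445) / (log₂ 16 − log₂ 2) = 390 / (4 − 1) = 130 ms/bit
  a = 445 − 130 × 1 = 315 ms
Then RT(32) = 315 + 130 × log₂ 32 = 315 + 130 × 5 ≈ 965.000 ms.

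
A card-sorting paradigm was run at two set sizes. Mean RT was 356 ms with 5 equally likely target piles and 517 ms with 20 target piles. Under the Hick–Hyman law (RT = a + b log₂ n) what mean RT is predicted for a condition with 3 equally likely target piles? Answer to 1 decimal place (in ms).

RT is linear in log₂ n, so two points fix the line:
  b = (517 − 356) / (log₂ 20 − log₂ 5) = 161 / (4.3219 − 2.3219) = 80.500 ms/bit
  a = 356 − 80.500 × 2.3219 = 169.085 ms
Then RT(3) = 169.085 + 80.500 × log₂ 3 = 169.085 + 80.500 × 1.5850 ≈ 296.674 ms.

296.7 ms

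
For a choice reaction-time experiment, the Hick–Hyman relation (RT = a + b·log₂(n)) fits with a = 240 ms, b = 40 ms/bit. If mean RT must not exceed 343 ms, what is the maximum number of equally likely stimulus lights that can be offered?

40·log₂ n ≤ 343 − 240 = 103, giving log₂ n ≤ 2.5750 and n ≤ 5.959. The largest whole number is 5.

5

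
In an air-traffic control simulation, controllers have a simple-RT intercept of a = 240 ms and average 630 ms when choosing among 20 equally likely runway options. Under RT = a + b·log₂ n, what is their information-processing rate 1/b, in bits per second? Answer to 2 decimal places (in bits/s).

Choice component = 630 − 240 = 390 ms over log₂(20) = 4.3219 bits.
b = 390 / 4.3219 = 90.238 ms/bit, so 1/b = 11.082 bits/s.

11.08 bits/s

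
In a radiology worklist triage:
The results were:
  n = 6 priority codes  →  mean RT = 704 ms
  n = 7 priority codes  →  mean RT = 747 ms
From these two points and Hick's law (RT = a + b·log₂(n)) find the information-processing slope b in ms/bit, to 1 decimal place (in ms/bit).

The slope on a log₂ axis is (747 − 704) / (2.8074 − 2.5850) = 193.352 ms/bit.

193.4 ms/bit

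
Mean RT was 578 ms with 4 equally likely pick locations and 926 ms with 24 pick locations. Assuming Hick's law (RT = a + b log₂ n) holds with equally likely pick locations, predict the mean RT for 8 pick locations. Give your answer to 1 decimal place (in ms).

RT is linear in log₂ n, so two points fix the line:
  b = (926 − 578) / (log₂ 24 − log₂ 4) = 348 / (4.5850 − 2) = 134.625 ms/bit
  a = 578 − 134.625 × 2 = 308.750 ms
Then RT(8) = 308.750 + 134.625 × log₂ 8 = 308.750 + 134.625 × 3 ≈ 712.625 ms.

712.6 ms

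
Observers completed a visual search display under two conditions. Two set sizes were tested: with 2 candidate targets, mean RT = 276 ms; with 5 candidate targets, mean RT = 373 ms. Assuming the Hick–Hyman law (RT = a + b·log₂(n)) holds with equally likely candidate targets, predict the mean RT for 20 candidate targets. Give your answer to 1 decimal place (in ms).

519.8 ms

With log₂ n on the abscissa the relation is linear; from the two conditions:
  b = (373 − 276) / (log₂ 5 − log₂ 2) = 97 / (2.3219 − 1) = 73.378 ms/bit
  a = 276 − 73.378 × 1 = 202.622 ms
Then RT(20) = 202.622 + 73.378 × log₂ 20 = 202.622 + 73.378 × 4.3219 ≈ 519.755 ms.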